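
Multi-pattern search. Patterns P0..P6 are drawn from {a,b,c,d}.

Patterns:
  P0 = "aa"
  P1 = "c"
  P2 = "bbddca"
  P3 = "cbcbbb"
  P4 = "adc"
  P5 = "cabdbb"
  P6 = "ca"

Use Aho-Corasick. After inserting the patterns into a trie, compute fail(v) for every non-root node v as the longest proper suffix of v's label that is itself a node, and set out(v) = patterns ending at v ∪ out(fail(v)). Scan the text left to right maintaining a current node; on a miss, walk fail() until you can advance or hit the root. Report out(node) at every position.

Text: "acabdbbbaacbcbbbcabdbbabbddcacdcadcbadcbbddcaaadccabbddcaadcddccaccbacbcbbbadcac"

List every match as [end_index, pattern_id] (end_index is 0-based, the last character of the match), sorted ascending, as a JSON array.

Build:
Trie nodes:
  0='ε' goto a→1 b→4 c→3
  1='a' goto a→2 d→15
  2='aa' goto ·  [P0 ends]
  3='c' goto a→17 b→10  [P1 ends]
  4='b' goto b→5
  5='bb' goto d→6
  6='bbd' goto d→7
  7='bbdd' goto c→8
  8='bbddc' goto a→9
  9='bbddca' goto ·  [P2 ends]
  10='cb' goto c→11
  11='cbc' goto b→12
  12='cbcb' goto b→13
  13='cbcbb' goto b→14
  14='cbcbbb' goto ·  [P3 ends]
  15='ad' goto c→16
  16='adc' goto ·  [P4 ends]
  17='ca' goto b→18  [P6 ends]
  18='cab' goto d→19
  19='cabd' goto b→20
  20='cabdb' goto b→21
  21='cabdbb' goto ·  [P5 ends]

BFS fail/out derivation:
  fail(1) 'a': from fail(0)=0 chase 'a': 0 ⇒ 0;  out=∅∪out(0)=∅
  fail(3) 'c': from fail(0)=0 chase 'c': 0 ⇒ 0;  out={1}∪out(0)={1}
  fail(4) 'b': from fail(0)=0 chase 'b': 0 ⇒ 0;  out=∅∪out(0)=∅
  fail(2) 'aa': from fail(1)=0 chase 'a': 0 ⇒ 1;  out={0}∪out(1)={0}
  fail(5) 'bb': from fail(4)=0 chase 'b': 0 ⇒ 4;  out=∅∪out(4)=∅
  fail(10) 'cb': from fail(3)=0 chase 'b': 0 ⇒ 4;  out=∅∪out(4)=∅
  fail(15) 'ad': from fail(1)=0 chase 'd': 0 ⇒ 0;  out=∅∪out(0)=∅
  fail(17) 'ca': from fail(3)=0 chase 'a': 0 ⇒ 1;  out={6}∪out(1)={6}
  fail(6) 'bbd': from fail(5)=4 chase 'd': 4→0 ⇒ 0;  out=∅∪out(0)=∅
  fail(11) 'cbc': from fail(10)=4 chase 'c': 4→0 ⇒ 3;  out=∅∪out(3)={1}
  fail(16) 'adc': from fail(15)=0 chase 'c': 0 ⇒ 3;  out={4}∪out(3)={1,4}
  fail(18) 'cab': from fail(17)=1 chase 'b': 1→0 ⇒ 4;  out=∅∪out(4)=∅
  fail(7) 'bbdd': from fail(6)=0 chase 'd': 0 ⇒ 0;  out=∅∪out(0)=∅
  fail(12) 'cbcb': from fail(11)=3 chase 'b': 3 ⇒ 10;  out=∅∪out(10)=∅
  fail(19) 'cabd': from fail(18)=4 chase 'd': 4→0 ⇒ 0;  out=∅∪out(0)=∅
  fail(8) 'bbddc': from fail(7)=0 chase 'c': 0 ⇒ 3;  out=∅∪out(3)={1}
  fail(13) 'cbcbb': from fail(12)=10 chase 'b': 10→4 ⇒ 5;  out=∅∪out(5)=∅
  fail(20) 'cabdb': from fail(19)=0 chase 'b': 0 ⇒ 4;  out=∅∪out(4)=∅
  fail(9) 'bbddca': from fail(8)=3 chase 'a': 3 ⇒ 17;  out={2}∪out(17)={2,6}
  fail(14) 'cbcbbb': from fail(13)=5 chase 'b': 5→4 ⇒ 5;  out={3}∪out(5)={3}
  fail(21) 'cabdbb': from fail(20)=4 chase 'b': 4 ⇒ 5;  out={5}∪out(5)={5}

Run:
pos 0 'a': at 1
pos 1 'c': at 3 ·f  → match P1@[1:1]
pos 2 'a': at 17  → match P6@[1:2]
pos 3 'b': at 18
pos 4 'd': at 19
pos 5 'b': at 20
pos 6 'b': at 21  → match P5@[1:6]
pos 7 'b': at 5 ·f
pos 8 'a': at 1 ·f
pos 9 'a': at 2  → match P0@[8:9]
pos 10 'c': at 3 ·f  → match P1@[10:10]
pos 11 'b': at 10
pos 12 'c': at 11  → match P1@[12:12]
pos 13 'b': at 12
pos 14 'b': at 13
pos 15 'b': at 14  → match P3@[10:15]
pos 16 'c': at 3 ·f  → match P1@[16:16]
pos 17 'a': at 17  → match P6@[16:17]
pos 18 'b': at 18
pos 19 'd': at 19
pos 20 'b': at 20
pos 21 'b': at 21  → match P5@[16:21]
pos 22 'a': at 1 ·f
pos 23 'b': at 4 ·f
pos 24 'b': at 5
pos 25 'd': at 6
pos 26 'd': at 7
pos 27 'c': at 8  → match P1@[27:27]
pos 28 'a': at 9  → match P2@[23:28],P6@[27:28]
pos 29 'c': at 3 ·f  → match P1@[29:29]
pos 30 'd': at 0 ·f
pos 31 'c': at 3  → match P1@[31:31]
pos 32 'a': at 17  → match P6@[31:32]
pos 33 'd': at 15 ·f
pos 34 'c': at 16  → match P1@[34:34],P4@[32:34]
pos 35 'b': at 10 ·f
pos 36 'a': at 1 ·f
pos 37 'd': at 15
pos 38 'c': at 16  → match P1@[38:38],P4@[36:38]
pos 39 'b': at 10 ·f
pos 40 'b': at 5 ·f
pos 41 'd': at 6
pos 42 'd': at 7
pos 43 'c': at 8  → match P1@[43:43]
pos 44 'a': at 9  → match P2@[39:44],P6@[43:44]
pos 45 'a': at 2 ·f  → match P0@[44:45]
pos 46 'a': at 2 ·f  → match P0@[45:46]
pos 47 'd': at 15 ·f
pos 48 'c': at 16  → match P1@[48:48],P4@[46:48]
pos 49 'c': at 3 ·f  → match P1@[49:49]
pos 50 'a': at 17  → match P6@[49:50]
pos 51 'b': at 18
pos 52 'b': at 5 ·f
pos 53 'd': at 6
pos 54 'd': at 7
pos 55 'c': at 8  → match P1@[55:55]
pos 56 'a': at 9  → match P2@[51:56],P6@[55:56]
pos 57 'a': at 2 ·f  → match P0@[56:57]
pos 58 'd': at 15 ·f
pos 59 'c': at 16  → match P1@[59:59],P4@[57:59]
pos 60 'd': at 0 ·f
pos 61 'd': at 0
pos 62 'c': at 3  → match P1@[62:62]
pos 63 'c': at 3 ·f  → match P1@[63:63]
pos 64 'a': at 17  → match P6@[63:64]
pos 65 'c': at 3 ·f  → match P1@[65:65]
pos 66 'c': at 3 ·f  → match P1@[66:66]
pos 67 'b': at 10
pos 68 'a': at 1 ·f
pos 69 'c': at 3 ·f  → match P1@[69:69]
pos 70 'b': at 10
pos 71 'c': at 11  → match P1@[71:71]
pos 72 'b': at 12
pos 73 'b': at 13
pos 74 'b': at 14  → match P3@[69:74]
pos 75 'a': at 1 ·f
pos 76 'd': at 15
pos 77 'c': at 16  → match P1@[77:77],P4@[75:77]
pos 78 'a': at 17 ·f  → match P6@[77:78]
pos 79 'c': at 3 ·f  → match P1@[79:79]

Result: [[1,1],[2,6],[6,5],[9,0],[10,1],[12,1],[15,3],[16,1],[17,6],[21,5],[27,1],[28,2],[28,6],[29,1],[31,1],[32,6],[34,1],[34,4],[38,1],[38,4],[43,1],[44,2],[44,6],[45,0],[46,0],[48,1],[48,4],[49,1],[50,6],[55,1],[56,2],[56,6],[57,0],[59,1],[59,4],[62,1],[63,1],[64,6],[65,1],[66,1],[69,1],[71,1],[74,3],[77,1],[77,4],[78,6],[79,1]]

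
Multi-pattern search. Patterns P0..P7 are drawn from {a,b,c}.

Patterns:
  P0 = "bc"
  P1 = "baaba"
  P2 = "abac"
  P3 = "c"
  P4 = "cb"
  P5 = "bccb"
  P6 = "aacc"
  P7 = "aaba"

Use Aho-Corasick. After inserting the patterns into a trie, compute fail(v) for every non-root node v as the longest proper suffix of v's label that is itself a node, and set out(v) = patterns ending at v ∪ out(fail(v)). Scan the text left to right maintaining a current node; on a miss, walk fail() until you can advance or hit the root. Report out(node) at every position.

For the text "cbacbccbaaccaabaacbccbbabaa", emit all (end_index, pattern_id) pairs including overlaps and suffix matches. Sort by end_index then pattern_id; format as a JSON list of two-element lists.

Construct AC machine:
Trie (insert patterns):
  n0 'ε': a→7 b→1 c→11
  n1 'b': a→3 c→2
  n2 'bc': c→13  ←P0
  n3 'ba': a→4
  n4 'baa': b→5
  n5 'baab': a→6
  n6 'baaba': ·  ←P1
  n7 'a': a→15 b→8
  n8 'ab': a→9
  n9 'aba': c→10
  n10 'abac': ·  ←P2
  n11 'c': b→12  ←P3
  n12 'cb': ·  ←P4
  n13 'bcc': b→14
  n14 'bccb': ·  ←P5
  n15 'aa': b→18 c→16
  n16 'aac': c→17
  n17 'aacc': ·  ←P6
  n18 'aab': a→19
  n19 'aaba': ·  ←P7

Failure links (BFS by depth):
  fail(1) 'b': from fail(0)=0 chase 'b': 0 ⇒ 0;  out=∅∪out(0)=∅
  fail(7) 'a': from fail(0)=0 chase 'a': 0 ⇒ 0;  out=∅∪out(0)=∅
  fail(11) 'c': from fail(0)=0 chase 'c': 0 ⇒ 0;  out={3}∪out(0)={3}
  fail(2) 'bc': from fail(1)=0 chase 'c': 0 ⇒ 11;  out={0}∪out(11)={0,3}
  fail(3) 'ba': from fail(1)=0 chase 'a': 0 ⇒ 7;  out=∅∪out(7)=∅
  fail(8) 'ab': from fail(7)=0 chase 'b': 0 ⇒ 1;  out=∅∪out(1)=∅
  fail(12) 'cb': from fail(11)=0 chase 'b': 0 ⇒ 1;  out={4}∪out(1)={4}
  fail(15) 'aa': from fail(7)=0 chase 'a': 0 ⇒ 7;  out=∅∪out(7)=∅
  fail(4) 'baa': from fail(3)=7 chase 'a': 7 ⇒ 15;  out=∅∪out(15)=∅
  fail(9) 'aba': from fail(8)=1 chase 'a': 1 ⇒ 3;  out=∅∪out(3)=∅
  fail(13) 'bcc': from fail(2)=11 chase 'c': 11→0 ⇒ 11;  out=∅∪out(11)={3}
  fail(16) 'aac': from fail(15)=7 chase 'c': 7→0 ⇒ 11;  out=∅∪out(11)={3}
  fail(18) 'aab': from fail(15)=7 chase 'b': 7 ⇒ 8;  out=∅∪out(8)=∅
  fail(5) 'baab': from fail(4)=15 chase 'b': 15 ⇒ 18;  out=∅∪out(18)=∅
  fail(10) 'abac': from fail(9)=3 chase 'c': 3→7→0 ⇒ 11;  out={2}∪out(11)={2,3}
  fail(14) 'bccb': from fail(13)=11 chase 'b': 11 ⇒ 12;  out={5}∪out(12)={4,5}
  fail(17) 'aacc': from fail(16)=11 chase 'c': 11→0 ⇒ 11;  out={6}∪out(11)={3,6}
  fail(19) 'aaba': from fail(18)=8 chase 'a': 8 ⇒ 9;  out={7}∪out(9)={7}
  fail(6) 'baaba': from fail(5)=18 chase 'a': 18 ⇒ 19;  out={1}∪out(19)={1,7}

Run:
i=0 'c': node 0→11  ** P3@[0:0]
i=1 'b': node 11→12  ** P4@[0:1]
i=2 'a': node 12→3 ·f
i=3 'c': node 3→11 ·f  ** P3@[3:3]
i=4 'b': node 11→12  ** P4@[3:4]
i=5 'c': node 12→2 ·f  ** P0@[4:5],P3@[5:5]
i=6 'c': node 2→13  ** P3@[6:6]
i=7 'b': node 13→14  ** P4@[6:7],P5@[4:7]
i=8 'a': node 14→3 ·f
i=9 'a': node 3→4
i=10 'c': node 4→16 ·f  ** P3@[10:10]
i=11 'c': node 16→17  ** P3@[11:11],P6@[8:11]
i=12 'a': node 17→7 ·f
i=13 'a': node 7→15
i=14 'b': node 15→18
i=15 'a': node 18→19  ** P7@[12:15]
i=16 'a': node 19→4 ·f
i=17 'c': node 4→16 ·f  ** P3@[17:17]
i=18 'b': node 16→12 ·f  ** P4@[17:18]
i=19 'c': node 12→2 ·f  ** P0@[18:19],P3@[19:19]
i=20 'c': node 2→13  ** P3@[20:20]
i=21 'b': node 13→14  ** P4@[20:21],P5@[18:21]
i=22 'b': node 14→1 ·f
i=23 'a': node 1→3
i=24 'b': node 3→8 ·f
i=25 'a': node 8→9
i=26 'a': node 9→4 ·f

Result: [[0,3],[1,4],[3,3],[4,4],[5,0],[5,3],[6,3],[7,4],[7,5],[10,3],[11,3],[11,6],[15,7],[17,3],[18,4],[19,0],[19,3],[20,3],[21,4],[21,5]]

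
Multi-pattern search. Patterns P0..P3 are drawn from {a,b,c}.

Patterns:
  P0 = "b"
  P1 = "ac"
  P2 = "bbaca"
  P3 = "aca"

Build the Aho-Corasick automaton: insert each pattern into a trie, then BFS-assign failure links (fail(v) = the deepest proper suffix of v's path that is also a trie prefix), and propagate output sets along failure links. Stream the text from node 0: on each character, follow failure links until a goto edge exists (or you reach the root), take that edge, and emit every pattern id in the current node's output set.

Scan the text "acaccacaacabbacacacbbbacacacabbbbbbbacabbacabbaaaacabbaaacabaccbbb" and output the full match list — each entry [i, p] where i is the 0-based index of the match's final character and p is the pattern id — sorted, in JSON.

Build automaton:
Trie (insert patterns):
  n0 'ε': a→2 b→1
  n1 'b': b→4  [P0 ends]
  n2 'a': c→3
  n3 'ac': a→8  [P1 ends]
  n4 'bb': a→5
  n5 'bba': c→6
  n6 'bbac': a→7
  n7 'bbaca': ·  [P2 ends]
  n8 'aca': ·  [P3 ends]

Failure links (BFS by depth):
  fail(1) 'b': from fail(0)=0 chase 'b': 0 ⇒ 0;  out={0}∪out(0)={0}
  fail(2) 'a': from fail(0)=0 chase 'a': 0 ⇒ 0;  out=∅∪out(0)=∅
  fail(3) 'ac': from fail(2)=0 chase 'c': 0 ⇒ 0;  out={1}∪out(0)={1}
  fail(4) 'bb': from fail(1)=0 chase 'b': 0 ⇒ 1;  out=∅∪out(1)={0}
  fail(5) 'bba': from fail(4)=1 chase 'a': 1→0 ⇒ 2;  out=∅∪out(2)=∅
  fail(8) 'aca': from fail(3)=0 chase 'a': 0 ⇒ 2;  out={3}∪out(2)={3}
  fail(6) 'bbac': from fail(5)=2 chase 'c': 2 ⇒ 3;  out=∅∪out(3)={1}
  fail(7) 'bbaca': from fail(6)=3 chase 'a': 3 ⇒ 8;  out={2}∪out(8)={2,3}

Run:
pos 0 'a': at 2
pos 1 'c': at 3  emit P1@[0:1]
pos 2 'a': at 8  emit P3@[0:2]
pos 3 'c': at 3 (fail-walked)  emit P1@[2:3]
pos 4 'c': at 0 (fail-walked)
pos 5 'a': at 2
pos 6 'c': at 3  emit P1@[5:6]
pos 7 'a': at 8  emit P3@[5:7]
pos 8 'a': at 2 (fail-walked)
pos 9 'c': at 3  emit P1@[8:9]
pos 10 'a': at 8  emit P3@[8:10]
pos 11 'b': at 1 (fail-walked)  emit P0@[11:11]
pos 12 'b': at 4  emit P0@[12:12]
pos 13 'a': at 5
pos 14 'c': at 6  emit P1@[13:14]
pos 15 'a': at 7  emit P2@[11:15],P3@[13:15]
pos 16 'c': at 3 (fail-walked)  emit P1@[15:16]
pos 17 'a': at 8  emit P3@[15:17]
pos 18 'c': at 3 (fail-walked)  emit P1@[17:18]
pos 19 'b': at 1 (fail-walked)  emit P0@[19:19]
pos 20 'b': at 4  emit P0@[20:20]
pos 21 'b': at 4 (fail-walked)  emit P0@[21:21]
pos 22 'a': at 5
pos 23 'c': at 6  emit P1@[22:23]
pos 24 'a': at 7  emit P2@[20:24],P3@[22:24]
pos 25 'c': at 3 (fail-walked)  emit P1@[24:25]
pos 26 'a': at 8  emit P3@[24:26]
pos 27 'c': at 3 (fail-walked)  emit P1@[26:27]
pos 28 'a': at 8  emit P3@[26:28]
pos 29 'b': at 1 (fail-walked)  emit P0@[29:29]
pos 30 'b': at 4  emit P0@[30:30]
pos 31 'b': at 4 (fail-walked)  emit P0@[31:31]
pos 32 'b': at 4 (fail-walked)  emit P0@[32:32]
pos 33 'b': at 4 (fail-walked)  emit P0@[33:33]
pos 34 'b': at 4 (fail-walked)  emit P0@[34:34]
pos 35 'b': at 4 (fail-walked)  emit P0@[35:35]
pos 36 'a': at 5
pos 37 'c': at 6  emit P1@[36:37]
pos 38 'a': at 7  emit P2@[34:38],P3@[36:38]
pos 39 'b': at 1 (fail-walked)  emit P0@[39:39]
pos 40 'b': at 4  emit P0@[40:40]
pos 41 'a': at 5
pos 42 'c': at 6  emit P1@[41:42]
pos 43 'a': at 7  emit P2@[39:43],P3@[41:43]
pos 44 'b': at 1 (fail-walked)  emit P0@[44:44]
pos 45 'b': at 4  emit P0@[45:45]
pos 46 'a': at 5
pos 47 'a': at 2 (fail-walked)
pos 48 'a': at 2 (fail-walked)
pos 49 'a': at 2 (fail-walked)
pos 50 'c': at 3  emit P1@[49:50]
pos 51 'a': at 8  emit P3@[49:51]
pos 52 'b': at 1 (fail-walked)  emit P0@[52:52]
pos 53 'b': at 4  emit P0@[53:53]
pos 54 'a': at 5
pos 55 'a': at 2 (fail-walked)
pos 56 'a': at 2 (fail-walked)
pos 57 'c': at 3  emit P1@[56:57]
pos 58 'a': at 8  emit P3@[56:58]
pos 59 'b': at 1 (fail-walked)  emit P0@[59:59]
pos 60 'a': at 2 (fail-walked)
pos 61 'c': at 3  emit P1@[60:61]
pos 62 'c': at 0 (fail-walked)
pos 63 'b': at 1  emit P0@[63:63]
pos 64 'b': at 4  emit P0@[64:64]
pos 65 'b': at 4 (fail-walked)  emit P0@[65:65]

Result: [[1,1],[2,3],[3,1],[6,1],[7,3],[9,1],[10,3],[11,0],[12,0],[14,1],[15,2],[15,3],[16,1],[17,3],[18,1],[19,0],[20,0],[21,0],[23,1],[24,2],[24,3],[25,1],[26,3],[27,1],[28,3],[29,0],[30,0],[31,0],[32,0],[33,0],[34,0],[35,0],[37,1],[38,2],[38,3],[39,0],[40,0],[42,1],[43,2],[43,3],[44,0],[45,0],[50,1],[51,3],[52,0],[53,0],[57,1],[58,3],[59,0],[61,1],[63,0],[64,0],[65,0]]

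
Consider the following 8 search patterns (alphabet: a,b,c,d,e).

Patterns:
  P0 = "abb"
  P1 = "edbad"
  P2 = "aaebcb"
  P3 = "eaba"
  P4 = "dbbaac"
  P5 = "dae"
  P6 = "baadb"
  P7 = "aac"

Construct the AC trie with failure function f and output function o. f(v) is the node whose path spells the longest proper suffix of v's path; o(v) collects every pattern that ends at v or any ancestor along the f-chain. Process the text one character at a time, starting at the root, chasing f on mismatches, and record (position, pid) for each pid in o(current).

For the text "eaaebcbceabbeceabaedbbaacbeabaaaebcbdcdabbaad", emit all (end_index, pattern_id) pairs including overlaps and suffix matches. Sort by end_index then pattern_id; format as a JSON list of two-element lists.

Build automaton:
Trie nodes:
  n0 'ε': a→1 b→25 d→17 e→4
  n1 'a': a→9 b→2
  n2 'ab': b→3
  n3 'abb': ·  ←P0
  n4 'e': a→14 d→5
  n5 'ed': b→6
  n6 'edb': a→7
  n7 'edba': d→8
  n8 'edbad': ·  ←P1
  n9 'aa': c→30 e→10
  n10 'aae': b→11
  n11 'aaeb': c→12
  n12 'aaebc': b→13
  n13 'aaebcb': ·  ←P2
  n14 'ea': b→15
  n15 'eab': a→16
  n16 'eaba': ·  ←P3
  n17 'd': a→23 b→18
  n18 'db': b→19
  n19 'dbb': a→20
  n20 'dbba': a→21
  n21 'dbbaa': c→22
  n22 'dbbaac': ·  ←P4
  n23 'da': e→24
  n24 'dae': ·  ←P5
  n25 'b': a→26
  n26 'ba': a→27
  n27 'baa': d→28
  n28 'baad': b→29
  n29 'baadb': ·  ←P6
  n30 'aac': ·  ←P7

BFS fail/out derivation:
  n1('a'): parent n0 fail=0; on 'a' 0 → fail=0;  out ∅∪∅=∅
  n4('e'): parent n0 fail=0; on 'e' 0 → fail=0;  out ∅∪∅=∅
  n17('d'): parent n0 fail=0; on 'd' 0 → fail=0;  out ∅∪∅=∅
  n25('b'): parent n0 fail=0; on 'b' 0 → fail=0;  out ∅∪∅=∅
  n2('ab'): parent n1 fail=0; on 'b' 0 → fail=25;  out ∅∪∅=∅
  n5('ed'): parent n4 fail=0; on 'd' 0 → fail=17;  out ∅∪∅=∅
  n9('aa'): parent n1 fail=0; on 'a' 0 → fail=1;  out ∅∪∅=∅
  n14('ea'): parent n4 fail=0; on 'a' 0 → fail=1;  out ∅∪∅=∅
  n18('db'): parent n17 fail=0; on 'b' 0 → fail=25;  out ∅∪∅=∅
  n23('da'): parent n17 fail=0; on 'a' 0 → fail=1;  out ∅∪∅=∅
  n26('ba'): parent n25 fail=0; on 'a' 0 → fail=1;  out ∅∪∅=∅
  n3('abb'): parent n2 fail=25; on 'b' 25→0 → fail=25;  out {0}∪∅={0}
  n6('edb'): parent n5 fail=17; on 'b' 17 → fail=18;  out ∅∪∅=∅
  n10('aae'): parent n9 fail=1; on 'e' 1→0 → fail=4;  out ∅∪∅=∅
  n15('eab'): parent n14 fail=1; on 'b' 1 → fail=2;  out ∅∪∅=∅
  n19('dbb'): parent n18 fail=25; on 'b' 25→0 → fail=25;  out ∅∪∅=∅
  n24('dae'): parent n23 fail=1; on 'e' 1→0 → fail=4;  out {5}∪∅={5}
  n27('baa'): parent n26 fail=1; on 'a' 1 → fail=9;  out ∅∪∅=∅
  n30('aac'): parent n9 fail=1; on 'c' 1→0 → fail=0;  out {7}∪∅={7}
  n7('edba'): parent n6 fail=18; on 'a' 18→25 → fail=26;  out ∅∪∅=∅
  n11('aaeb'): parent n10 fail=4; on 'b' 4→0 → fail=25;  out ∅∪∅=∅
  n16('eaba'): parent n15 fail=2; on 'a' 2→25 → fail=26;  out {3}∪∅={3}
  n20('dbba'): parent n19 fail=25; on 'a' 25 → fail=26;  out ∅∪∅=∅
  n28('baad'): parent n27 fail=9; on 'd' 9→1→0 → fail=17;  out ∅∪∅=∅
  n8('edbad'): parent n7 fail=26; on 'd' 26→1→0 → fail=17;  out {1}∪∅={1}
  n12('aaebc'): parent n11 fail=25; on 'c' 25→0 → fail=0;  out ∅∪∅=∅
  n21('dbbaa'): parent n20 fail=26; on 'a' 26 → fail=27;  out ∅∪∅=∅
  n29('baadb'): parent n28 fail=17; on 'b' 17 → fail=18;  out {6}∪∅={6}
  n13('aaebcb'): parent n12 fail=0; on 'b' 0 → fail=25;  out {2}∪∅={2}
  n22('dbbaac'): parent n21 fail=27; on 'c' 27→9 → fail=30;  out {4}∪{7}={4,7}

Scan:
pos 0 'e': at 4
pos 1 'a': at 14
pos 2 'a': at 9 (via fail)
pos 3 'e': at 10
pos 4 'b': at 11
pos 5 'c': at 12
pos 6 'b': at 13  ** P2@[1:6]
pos 7 'c': at 0 (via fail)
pos 8 'e': at 4
pos 9 'a': at 14
pos 10 'b': at 15
pos 11 'b': at 3 (via fail)  ** P0@[9:11]
pos 12 'e': at 4 (via fail)
pos 13 'c': at 0 (via fail)
pos 14 'e': at 4
pos 15 'a': at 14
pos 16 'b': at 15
pos 17 'a': at 16  ** P3@[14:17]
pos 18 'e': at 4 (via fail)
pos 19 'd': at 5
pos 20 'b': at 6
pos 21 'b': at 19 (via fail)
pos 22 'a': at 20
pos 23 'a': at 21
pos 24 'c': at 22  ** P4@[19:24],P7@[22:24]
pos 25 'b': at 25 (via fail)
pos 26 'e': at 4 (via fail)
pos 27 'a': at 14
pos 28 'b': at 15
pos 29 'a': at 16  ** P3@[26:29]
pos 30 'a': at 27 (via fail)
pos 31 'a': at 9 (via fail)
pos 32 'e': at 10
pos 33 'b': at 11
pos 34 'c': at 12
pos 35 'b': at 13  ** P2@[30:35]
pos 36 'd': at 17 (via fail)
pos 37 'c': at 0 (via fail)
pos 38 'd': at 17
pos 39 'a': at 23
pos 40 'b': at 2 (via fail)
pos 41 'b': at 3  ** P0@[39:41]
pos 42 'a': at 26 (via fail)
pos 43 'a': at 27
pos 44 'd': at 28

All matches (sorted): [[6,2],[11,0],[17,3],[24,4],[24,7],[29,3],[35,2],[41,0]]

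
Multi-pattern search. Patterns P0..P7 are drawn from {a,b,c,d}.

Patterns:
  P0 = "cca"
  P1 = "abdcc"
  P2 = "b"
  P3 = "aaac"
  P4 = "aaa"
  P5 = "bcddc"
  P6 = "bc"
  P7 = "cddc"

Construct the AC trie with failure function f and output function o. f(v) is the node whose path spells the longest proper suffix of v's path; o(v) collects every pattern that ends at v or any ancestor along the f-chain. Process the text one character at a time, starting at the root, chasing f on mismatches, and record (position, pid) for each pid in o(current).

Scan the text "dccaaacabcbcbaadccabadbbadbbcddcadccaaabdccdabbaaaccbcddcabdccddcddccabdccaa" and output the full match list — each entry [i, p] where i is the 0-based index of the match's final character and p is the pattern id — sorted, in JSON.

Build:
Trie (insert patterns):
  0='ε' goto a→4 b→9 c→1
  1='c' goto c→2 d→17
  2='cc' goto a→3
  3='cca' goto ·  ←P0
  4='a' goto a→10 b→5
  5='ab' goto d→6
  6='abd' goto c→7
  7='abdc' goto c→8
  8='abdcc' goto ·  ←P1
  9='b' goto c→13  ←P2
  10='aa' goto a→11
  11='aaa' goto c→12  ←P4
  12='aaac' goto ·  ←P3
  13='bc' goto d→14  ←P6
  14='bcd' goto d→15
  15='bcdd' goto c→16
  16='bcddc' goto ·  ←P5
  17='cd' goto d→18
  18='cdd' goto c→19
  19='cddc' goto ·  ←P7

BFS fail/out derivation:
  fail(1) 'c': from fail(0)=0 chase 'c': 0 ⇒ 0;  out=∅∪out(0)=∅
  fail(4) 'a': from fail(0)=0 chase 'a': 0 ⇒ 0;  out=∅∪out(0)=∅
  fail(9) 'b': from fail(0)=0 chase 'b': 0 ⇒ 0;  out={2}∪out(0)={2}
  fail(2) 'cc': from fail(1)=0 chase 'c': 0 ⇒ 1;  out=∅∪out(1)=∅
  fail(5) 'ab': from fail(4)=0 chase 'b': 0 ⇒ 9;  out=∅∪out(9)={2}
  fail(10) 'aa': from fail(4)=0 chase 'a': 0 ⇒ 4;  out=∅∪out(4)=∅
  fail(13) 'bc': from fail(9)=0 chase 'c': 0 ⇒ 1;  out={6}∪out(1)={6}
  fail(17) 'cd': from fail(1)=0 chase 'd': 0 ⇒ 0;  out=∅∪out(0)=∅
  fail(3) 'cca': from fail(2)=1 chase 'a': 1→0 ⇒ 4;  out={0}∪out(4)={0}
  fail(6) 'abd': from fail(5)=9 chase 'd': 9→0 ⇒ 0;  out=∅∪out(0)=∅
  fail(11) 'aaa': from fail(10)=4 chase 'a': 4 ⇒ 10;  out={4}∪out(10)={4}
  fail(14) 'bcd': from fail(13)=1 chase 'd': 1 ⇒ 17;  out=∅∪out(17)=∅
  fail(18) 'cdd': from fail(17)=0 chase 'd': 0 ⇒ 0;  out=∅∪out(0)=∅
  fail(7) 'abdc': from fail(6)=0 chase 'c': 0 ⇒ 1;  out=∅∪out(1)=∅
  fail(12) 'aaac': from fail(11)=10 chase 'c': 10→4→0 ⇒ 1;  out={3}∪out(1)={3}
  fail(15) 'bcdd': from fail(14)=17 chase 'd': 17 ⇒ 18;  out=∅∪out(18)=∅
  fail(19) 'cddc': from fail(18)=0 chase 'c': 0 ⇒ 1;  out={7}∪out(1)={7}
  fail(8) 'abdcc': from fail(7)=1 chase 'c': 1 ⇒ 2;  out={1}∪out(2)={1}
  fail(16) 'bcddc': from fail(15)=18 chase 'c': 18 ⇒ 19;  out={5}∪out(19)={5,7}

Scan:
pos 0 'd': at 0
pos 1 'c': at 1
pos 2 'c': at 2
pos 3 'a': at 3  emit P0@[1:3]
pos 4 'a': at 10 (via fail)
pos 5 'a': at 11  emit P4@[3:5]
pos 6 'c': at 12  emit P3@[3:6]
pos 7 'a': at 4 (via fail)
pos 8 'b': at 5  emit P2@[8:8]
pos 9 'c': at 13 (via fail)  emit P6@[8:9]
pos 10 'b': at 9 (via fail)  emit P2@[10:10]
pos 11 'c': at 13  emit P6@[10:11]
pos 12 'b': at 9 (via fail)  emit P2@[12:12]
pos 13 'a': at 4 (via fail)
pos 14 'a': at 10
pos 15 'd': at 0 (via fail)
pos 16 'c': at 1
pos 17 'c': at 2
pos 18 'a': at 3  emit P0@[16:18]
pos 19 'b': at 5 (via fail)  emit P2@[19:19]
pos 20 'a': at 4 (via fail)
pos 21 'd': at 0 (via fail)
pos 22 'b': at 9  emit P2@[22:22]
pos 23 'b': at 9 (via fail)  emit P2@[23:23]
pos 24 'a': at 4 (via fail)
pos 25 'd': at 0 (via fail)
pos 26 'b': at 9  emit P2@[26:26]
pos 27 'b': at 9 (via fail)  emit P2@[27:27]
pos 28 'c': at 13  emit P6@[27:28]
pos 29 'd': at 14
pos 30 'd': at 15
pos 31 'c': at 16  emit P5@[27:31],P7@[28:31]
pos 32 'a': at 4 (via fail)
pos 33 'd': at 0 (via fail)
pos 34 'c': at 1
pos 35 'c': at 2
pos 36 'a': at 3  emit P0@[34:36]
pos 37 'a': at 10 (via fail)
pos 38 'a': at 11  emit P4@[36:38]
pos 39 'b': at 5 (via fail)  emit P2@[39:39]
pos 40 'd': at 6
pos 41 'c': at 7
pos 42 'c': at 8  emit P1@[38:42]
pos 43 'd': at 17 (via fail)
pos 44 'a': at 4 (via fail)
pos 45 'b': at 5  emit P2@[45:45]
pos 46 'b': at 9 (via fail)  emit P2@[46:46]
pos 47 'a': at 4 (via fail)
pos 48 'a': at 10
pos 49 'a': at 11  emit P4@[47:49]
pos 50 'c': at 12  emit P3@[47:50]
pos 51 'c': at 2 (via fail)
pos 52 'b': at 9 (via fail)  emit P2@[52:52]
pos 53 'c': at 13  emit P6@[52:53]
pos 54 'd': at 14
pos 55 'd': at 15
pos 56 'c': at 16  emit P5@[52:56],P7@[53:56]
pos 57 'a': at 4 (via fail)
pos 58 'b': at 5  emit P2@[58:58]
pos 59 'd': at 6
pos 60 'c': at 7
pos 61 'c': at 8  emit P1@[57:61]
pos 62 'd': at 17 (via fail)
pos 63 'd': at 18
pos 64 'c': at 19  emit P7@[61:64]
pos 65 'd': at 17 (via fail)
pos 66 'd': at 18
pos 67 'c': at 19  emit P7@[64:67]
pos 68 'c': at 2 (via fail)
pos 69 'a': at 3  emit P0@[67:69]
pos 70 'b': at 5 (via fail)  emit P2@[70:70]
pos 71 'd': at 6
pos 72 'c': at 7
pos 73 'c': at 8  emit P1@[69:73]
pos 74 'a': at 3 (via fail)  emit P0@[72:74]
pos 75 'a': at 10 (via fail)

Matches: [[3,0],[5,4],[6,3],[8,2],[9,6],[10,2],[11,6],[12,2],[18,0],[19,2],[22,2],[23,2],[26,2],[27,2],[28,6],[31,5],[31,7],[36,0],[38,4],[39,2],[42,1],[45,2],[46,2],[49,4],[50,3],[52,2],[53,6],[56,5],[56,7],[58,2],[61,1],[64,7],[67,7],[69,0],[70,2],[73,1],[74,0]]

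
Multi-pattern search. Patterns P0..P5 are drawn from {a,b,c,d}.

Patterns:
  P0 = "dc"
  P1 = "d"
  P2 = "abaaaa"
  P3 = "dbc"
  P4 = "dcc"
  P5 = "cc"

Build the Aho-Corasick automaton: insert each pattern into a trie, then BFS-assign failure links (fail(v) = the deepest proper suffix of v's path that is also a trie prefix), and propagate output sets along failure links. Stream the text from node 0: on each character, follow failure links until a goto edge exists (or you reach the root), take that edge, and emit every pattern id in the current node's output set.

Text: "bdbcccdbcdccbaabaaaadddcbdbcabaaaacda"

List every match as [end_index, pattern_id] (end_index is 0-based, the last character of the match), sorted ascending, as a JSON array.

Build:
Trie (insert patterns):
  0='ε' goto a→3 c→12 d→1
  1='d' goto b→9 c→2  ←P1
  2='dc' goto c→11  ←P0
  3='a' goto b→4
  4='ab' goto a→5
  5='aba' goto a→6
  6='abaa' goto a→7
  7='abaaa' goto a→8
  8='abaaaa' goto ·  ←P2
  9='db' goto c→10
  10='dbc' goto ·  ←P3
  11='dcc' goto ·  ←P4
  12='c' goto c→13
  13='cc' goto ·  ←P5

Failure links (BFS by depth):
  n1('d'): parent n0 fail=0; on 'd' 0 → fail=0;  out {1}∪∅={1}
  n3('a'): parent n0 fail=0; on 'a' 0 → fail=0;  out ∅∪∅=∅
  n12('c'): parent n0 fail=0; on 'c' 0 → fail=0;  out ∅∪∅=∅
  n2('dc'): parent n1 fail=0; on 'c' 0 → fail=12;  out {0}∪∅={0}
  n4('ab'): parent n3 fail=0; on 'b' 0 → fail=0;  out ∅∪∅=∅
  n9('db'): parent n1 fail=0; on 'b' 0 → fail=0;  out ∅∪∅=∅
  n13('cc'): parent n12 fail=0; on 'c' 0 → fail=12;  out {5}∪∅={5}
  n5('aba'): parent n4 fail=0; on 'a' 0 → fail=3;  out ∅∪∅=∅
  n10('dbc'): parent n9 fail=0; on 'c' 0 → fail=12;  out {3}∪∅={3}
  n11('dcc'): parent n2 fail=12; on 'c' 12 → fail=13;  out {4}∪{5}={4,5}
  n6('abaa'): parent n5 fail=3; on 'a' 3→0 → fail=3;  out ∅∪∅=∅
  n7('abaaa'): parent n6 fail=3; on 'a' 3→0 → fail=3;  out ∅∪∅=∅
  n8('abaaaa'): parent n7 fail=3; on 'a' 3→0 → fail=3;  out {2}∪∅={2}

Run:
i=0 'b': node 0→0
i=1 'd': node 0→1  ** P1@[1:1]
i=2 'b': node 1→9
i=3 'c': node 9→10  ** P3@[1:3]
i=4 'c': node 10→13 (via fail)  ** P5@[3:4]
i=5 'c': node 13→13 (via fail)  ** P5@[4:5]
i=6 'd': node 13→1 (via fail)  ** P1@[6:6]
i=7 'b': node 1→9
i=8 'c': node 9→10  ** P3@[6:8]
i=9 'd': node 10→1 (via fail)  ** P1@[9:9]
i=10 'c': node 1→2  ** P0@[9:10]
i=11 'c': node 2→11  ** P4@[9:11],P5@[10:11]
i=12 'b': node 11→0 (via fail)
i=13 'a': node 0→3
i=14 'a': node 3→3 (via fail)
i=15 'b': node 3→4
i=16 'a': node 4→5
i=17 'a': node 5→6
i=18 'a': node 6→7
i=19 'a': node 7→8  ** P2@[14:19]
i=20 'd': node 8→1 (via fail)  ** P1@[20:20]
i=21 'd': node 1→1 (via fail)  ** P1@[21:21]
i=22 'd': node 1→1 (via fail)  ** P1@[22:22]
i=23 'c': node 1→2  ** P0@[22:23]
i=24 'b': node 2→0 (via fail)
i=25 'd': node 0→1  ** P1@[25:25]
i=26 'b': node 1→9
i=27 'c': node 9→10  ** P3@[25:27]
i=28 'a': node 10→3 (via fail)
i=29 'b': node 3→4
i=30 'a': node 4→5
i=31 'a': node 5→6
i=32 'a': node 6→7
i=33 'a': node 7→8  ** P2@[28:33]
i=34 'c': node 8→12 (via fail)
i=35 'd': node 12→1 (via fail)  ** P1@[35:35]
i=36 'a': node 1→3 (via fail)

Matches: [[1,1],[3,3],[4,5],[5,5],[6,1],[8,3],[9,1],[10,0],[11,4],[11,5],[19,2],[20,1],[21,1],[22,1],[23,0],[25,1],[27,3],[33,2],[35,1]]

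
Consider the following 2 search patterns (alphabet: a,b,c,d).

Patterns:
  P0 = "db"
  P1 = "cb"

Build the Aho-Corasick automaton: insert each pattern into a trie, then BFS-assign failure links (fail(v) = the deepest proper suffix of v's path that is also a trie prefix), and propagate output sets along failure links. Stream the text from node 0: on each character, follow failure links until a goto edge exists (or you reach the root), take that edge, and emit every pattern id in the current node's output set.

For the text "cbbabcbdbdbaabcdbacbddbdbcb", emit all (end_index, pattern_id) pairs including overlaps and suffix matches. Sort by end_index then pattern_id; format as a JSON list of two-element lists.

Build automaton:
Trie nodes:
  n0 'ε': c→3 d→1
  n1 'd': b→2
  n2 'db': ·  [P0 ends]
  n3 'c': b→4
  n4 'cb': ·  [P1 ends]

Failure links (BFS by depth):
  n1('d'): parent n0 fail=0; on 'd' 0 → fail=0;  out ∅∪∅=∅
  n3('c'): parent n0 fail=0; on 'c' 0 → fail=0;  out ∅∪∅=∅
  n2('db'): parent n1 fail=0; on 'b' 0 → fail=0;  out {0}∪∅={0}
  n4('cb'): parent n3 fail=0; on 'b' 0 → fail=0;  out {1}∪∅={1}

Run:
pos 0 'c': at 3
pos 1 'b': at 4  emit P1@[0:1]
pos 2 'b': at 0 ·f
pos 3 'a': at 0
pos 4 'b': at 0
pos 5 'c': at 3
pos 6 'b': at 4  emit P1@[5:6]
pos 7 'd': at 1 ·f
pos 8 'b': at 2  emit P0@[7:8]
pos 9 'd': at 1 ·f
pos 10 'b': at 2  emit P0@[9:10]
pos 11 'a': at 0 ·f
pos 12 'a': at 0
pos 13 'b': at 0
pos 14 'c': at 3
pos 15 'd': at 1 ·f
pos 16 'b': at 2  emit P0@[15:16]
pos 17 'a': at 0 ·f
pos 18 'c': at 3
pos 19 'b': at 4  emit P1@[18:19]
pos 20 'd': at 1 ·f
pos 21 'd': at 1 ·f
pos 22 'b': at 2  emit P0@[21:22]
pos 23 'd': at 1 ·f
pos 24 'b': at 2  emit P0@[23:24]
pos 25 'c': at 3 ·f
pos 26 'b': at 4  emit P1@[25:26]

All matches (sorted): [[1,1],[6,1],[8,0],[10,0],[16,0],[19,1],[22,0],[24,0],[26,1]]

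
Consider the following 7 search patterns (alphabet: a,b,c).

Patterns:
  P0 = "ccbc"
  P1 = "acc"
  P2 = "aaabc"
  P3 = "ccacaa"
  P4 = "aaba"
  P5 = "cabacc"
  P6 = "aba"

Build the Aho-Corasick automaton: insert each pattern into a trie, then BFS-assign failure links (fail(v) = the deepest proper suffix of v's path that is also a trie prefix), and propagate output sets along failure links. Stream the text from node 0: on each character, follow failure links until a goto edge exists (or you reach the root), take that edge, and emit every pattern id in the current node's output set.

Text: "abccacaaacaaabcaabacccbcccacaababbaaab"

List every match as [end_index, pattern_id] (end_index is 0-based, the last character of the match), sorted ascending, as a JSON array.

Construct AC machine:
Trie nodes:
  0='ε' goto a→5 c→1
  1='c' goto a→18 c→2
  2='cc' goto a→12 b→3
  3='ccb' goto c→4
  4='ccbc' goto ·  [P0 ends]
  5='a' goto a→8 b→23 c→6
  6='ac' goto c→7
  7='acc' goto ·  [P1 ends]
  8='aa' goto a→9 b→16
  9='aaa' goto b→10
  10='aaab' goto c→11
  11='aaabc' goto ·  [P2 ends]
  12='cca' goto c→13
  13='ccac' goto a→14
  14='ccaca' goto a→15
  15='ccacaa' goto ·  [P3 ends]
  16='aab' goto a→17
  17='aaba' goto ·  [P4 ends]
  18='ca' goto b→19
  19='cab' goto a→20
  20='caba' goto c→21
  21='cabac' goto c→22
  22='cabacc' goto ·  [P5 ends]
  23='ab' goto a→24
  24='aba' goto ·  [P6 ends]

Failure links (BFS by depth):
  fail(1) 'c': from fail(0)=0 chase 'c': 0 ⇒ 0;  out=∅∪out(0)=∅
  fail(5) 'a': from fail(0)=0 chase 'a': 0 ⇒ 0;  out=∅∪out(0)=∅
  fail(2) 'cc': from fail(1)=0 chase 'c': 0 ⇒ 1;  out=∅∪out(1)=∅
  fail(6) 'ac': from fail(5)=0 chase 'c': 0 ⇒ 1;  out=∅∪out(1)=∅
  fail(8) 'aa': from fail(5)=0 chase 'a': 0 ⇒ 5;  out=∅∪out(5)=∅
  fail(18) 'ca': from fail(1)=0 chase 'a': 0 ⇒ 5;  out=∅∪out(5)=∅
  fail(23) 'ab': from fail(5)=0 chase 'b': 0 ⇒ 0;  out=∅∪out(0)=∅
  fail(3) 'ccb': from fail(2)=1 chase 'b': 1→0 ⇒ 0;  out=∅∪out(0)=∅
  fail(7) 'acc': from fail(6)=1 chase 'c': 1 ⇒ 2;  out={1}∪out(2)={1}
  fail(9) 'aaa': from fail(8)=5 chase 'a': 5 ⇒ 8;  out=∅∪out(8)=∅
  fail(12) 'cca': from fail(2)=1 chase 'a': 1 ⇒ 18;  out=∅∪out(18)=∅
  fail(16) 'aab': from fail(8)=5 chase 'b': 5 ⇒ 23;  out=∅∪out(23)=∅
  fail(19) 'cab': from fail(18)=5 chase 'b': 5 ⇒ 23;  out=∅∪out(23)=∅
  fail(24) 'aba': from fail(23)=0 chase 'a': 0 ⇒ 5;  out={6}∪out(5)={6}
  fail(4) 'ccbc': from fail(3)=0 chase 'c': 0 ⇒ 1;  out={0}∪out(1)={0}
  fail(10) 'aaab': from fail(9)=8 chase 'b': 8 ⇒ 16;  out=∅∪out(16)=∅
  fail(13) 'ccac': from fail(12)=18 chase 'c': 18→5 ⇒ 6;  out=∅∪out(6)=∅
  fail(17) 'aaba': from fail(16)=23 chase 'a': 23 ⇒ 24;  out={4}∪out(24)={4,6}
  fail(20) 'caba': from fail(19)=23 chase 'a': 23 ⇒ 24;  out=∅∪out(24)={6}
  fail(11) 'aaabc': from fail(10)=16 chase 'c': 16→23→0 ⇒ 1;  out={2}∪out(1)={2}
  fail(14) 'ccaca': from fail(13)=6 chase 'a': 6→1 ⇒ 18;  out=∅∪out(18)=∅
  fail(21) 'cabac': from fail(20)=24 chase 'c': 24→5 ⇒ 6;  out=∅∪out(6)=∅
  fail(15) 'ccacaa': from fail(14)=18 chase 'a': 18→5 ⇒ 8;  out={3}∪out(8)={3}
  fail(22) 'cabacc': from fail(21)=6 chase 'c': 6 ⇒ 7;  out={5}∪out(7)={1,5}

Scan:
i=0 'a': node 0→5
i=1 'b': node 5→23
i=2 'c': node 23→1 ·f
i=3 'c': node 1→2
i=4 'a': node 2→12
i=5 'c': node 12→13
i=6 'a': node 13→14
i=7 'a': node 14→15  emit P3@[2:7]
i=8 'a': node 15→9 ·f
i=9 'c': node 9→6 ·f
i=10 'a': node 6→18 ·f
i=11 'a': node 18→8 ·f
i=12 'a': node 8→9
i=13 'b': node 9→10
i=14 'c': node 10→11  emit P2@[10:14]
i=15 'a': node 11→18 ·f
i=16 'a': node 18→8 ·f
i=17 'b': node 8→16
i=18 'a': node 16→17  emit P4@[15:18],P6@[16:18]
i=19 'c': node 17→6 ·f
i=20 'c': node 6→7  emit P1@[18:20]
i=21 'c': node 7→2 ·f
i=22 'b': node 2→3
i=23 'c': node 3→4  emit P0@[20:23]
i=24 'c': node 4→2 ·f
i=25 'c': node 2→2 ·f
i=26 'a': node 2→12
i=27 'c': node 12→13
i=28 'a': node 13→14
i=29 'a': node 14→15  emit P3@[24:29]
i=30 'b': node 15→16 ·f
i=31 'a': node 16→17  emit P4@[28:31],P6@[29:31]
i=32 'b': node 17→23 ·f
i=33 'b': node 23→0 ·f
i=34 'a': node 0→5
i=35 'a': node 5→8
i=36 'a': node 8→9
i=37 'b': node 9→10

All matches (sorted): [[7,3],[14,2],[18,4],[18,6],[20,1],[23,0],[29,3],[31,4],[31,6]]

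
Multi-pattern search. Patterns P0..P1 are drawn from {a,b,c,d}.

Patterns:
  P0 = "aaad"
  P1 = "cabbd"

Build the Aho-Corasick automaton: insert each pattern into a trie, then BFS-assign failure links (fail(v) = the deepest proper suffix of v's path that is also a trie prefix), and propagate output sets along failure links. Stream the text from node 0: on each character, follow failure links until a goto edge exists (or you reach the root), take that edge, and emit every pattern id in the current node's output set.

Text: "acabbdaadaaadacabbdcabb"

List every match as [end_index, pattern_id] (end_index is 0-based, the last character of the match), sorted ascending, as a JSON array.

Construct AC machine:
Trie (insert patterns):
  0='ε' goto a→1 c→5
  1='a' goto a→2
  2='aa' goto a→3
  3='aaa' goto d→4
  4='aaad' goto ·  [P0 ends]
  5='c' goto a→6
  6='ca' goto b→7
  7='cab' goto b→8
  8='cabb' goto d→9
  9='cabbd' goto ·  [P1 ends]

Failure links (BFS by depth):
  n1('a'): parent n0 fail=0; on 'a' 0 → fail=0;  out ∅∪∅=∅
  n5('c'): parent n0 fail=0; on 'c' 0 → fail=0;  out ∅∪∅=∅
  n2('aa'): parent n1 fail=0; on 'a' 0 → fail=1;  out ∅∪∅=∅
  n6('ca'): parent n5 fail=0; on 'a' 0 → fail=1;  out ∅∪∅=∅
  n3('aaa'): parent n2 fail=1; on 'a' 1 → fail=2;  out ∅∪∅=∅
  n7('cab'): parent n6 fail=1; on 'b' 1→0 → fail=0;  out ∅∪∅=∅
  n4('aaad'): parent n3 fail=2; on 'd' 2→1→0 → fail=0;  out {0}∪∅={0}
  n8('cabb'): parent n7 fail=0; on 'b' 0 → fail=0;  out ∅∪∅=∅
  n9('cabbd'): parent n8 fail=0; on 'd' 0 → fail=0;  out {1}∪∅={1}

Run:
i=0 'a': node 0→1
i=1 'c': node 1→5 (via fail)
i=2 'a': node 5→6
i=3 'b': node 6→7
i=4 'b': node 7→8
i=5 'd': node 8→9  → match P1@[1:5]
i=6 'a': node 9→1 (via fail)
i=7 'a': node 1→2
i=8 'd': node 2→0 (via fail)
i=9 'a': node 0→1
i=10 'a': node 1→2
i=11 'a': node 2→3
i=12 'd': node 3→4  → match P0@[9:12]
i=13 'a': node 4→1 (via fail)
i=14 'c': node 1→5 (via fail)
i=15 'a': node 5→6
i=16 'b': node 6→7
i=17 'b': node 7→8
i=18 'd': node 8→9  → match P1@[14:18]
i=19 'c': node 9→5 (via fail)
i=20 'a': node 5→6
i=21 'b': node 6→7
i=22 'b': node 7→8

Result: [[5,1],[12,0],[18,1]]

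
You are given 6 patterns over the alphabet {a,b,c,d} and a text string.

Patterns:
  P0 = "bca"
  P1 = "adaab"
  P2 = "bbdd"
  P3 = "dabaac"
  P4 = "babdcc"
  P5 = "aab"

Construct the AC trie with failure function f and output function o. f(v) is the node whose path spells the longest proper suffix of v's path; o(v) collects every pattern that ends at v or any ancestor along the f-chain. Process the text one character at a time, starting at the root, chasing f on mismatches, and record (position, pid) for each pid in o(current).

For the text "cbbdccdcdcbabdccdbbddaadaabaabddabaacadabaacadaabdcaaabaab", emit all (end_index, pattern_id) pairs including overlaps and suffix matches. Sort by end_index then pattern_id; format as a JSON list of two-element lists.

Build automaton:
Trie nodes:
  0='ε' goto a→4 b→1 d→12
  1='b' goto a→18 b→9 c→2
  2='bc' goto a→3
  3='bca' goto ·  [P0 ends]
  4='a' goto a→23 d→5
  5='ad' goto a→6
  6='ada' goto a→7
  7='adaa' goto b→8
  8='adaab' goto ·  [P1 ends]
  9='bb' goto d→10
  10='bbd' goto d→11
  11='bbdd' goto ·  [P2 ends]
  12='d' goto a→13
  13='da' goto b→14
  14='dab' goto a→15
  15='daba' goto a→16
  16='dabaa' goto c→17
  17='dabaac' goto ·  [P3 ends]
  18='ba' goto b→19
  19='bab' goto d→20
  20='babd' goto c→21
  21='babdc' goto c→22
  22='babdcc' goto ·  [P4 ends]
  23='aa' goto b→24
  24='aab' goto ·  [P5 ends]

Failure links (BFS by depth):
  fail(1) 'b': from fail(0)=0 chase 'b': 0 ⇒ 0;  out=∅∪out(0)=∅
  fail(4) 'a': from fail(0)=0 chase 'a': 0 ⇒ 0;  out=∅∪out(0)=∅
  fail(12) 'd': from fail(0)=0 chase 'd': 0 ⇒ 0;  out=∅∪out(0)=∅
  fail(2) 'bc': from fail(1)=0 chase 'c': 0 ⇒ 0;  out=∅∪out(0)=∅
  fail(5) 'ad': from fail(4)=0 chase 'd': 0 ⇒ 12;  out=∅∪out(12)=∅
  fail(9) 'bb': from fail(1)=0 chase 'b': 0 ⇒ 1;  out=∅∪out(1)=∅
  fail(13) 'da': from fail(12)=0 chase 'a': 0 ⇒ 4;  out=∅∪out(4)=∅
  fail(18) 'ba': from fail(1)=0 chase 'a': 0 ⇒ 4;  out=∅∪out(4)=∅
  fail(23) 'aa': from fail(4)=0 chase 'a': 0 ⇒ 4;  out=∅∪out(4)=∅
  fail(3) 'bca': from fail(2)=0 chase 'a': 0 ⇒ 4;  out={0}∪out(4)={0}
  fail(6) 'ada': from fail(5)=12 chase 'a': 12 ⇒ 13;  out=∅∪out(13)=∅
  fail(10) 'bbd': from fail(9)=1 chase 'd': 1→0 ⇒ 12;  out=∅∪out(12)=∅
  fail(14) 'dab': from fail(13)=4 chase 'b': 4→0 ⇒ 1;  out=∅∪out(1)=∅
  fail(19) 'bab': from fail(18)=4 chase 'b': 4→0 ⇒ 1;  out=∅∪out(1)=∅
  fail(24) 'aab': from fail(23)=4 chase 'b': 4→0 ⇒ 1;  out={5}∪out(1)={5}
  fail(7) 'adaa': from fail(6)=13 chase 'a': 13→4 ⇒ 23;  out=∅∪out(23)=∅
  fail(11) 'bbdd': from fail(10)=12 chase 'd': 12→0 ⇒ 12;  out={2}∪out(12)={2}
  fail(15) 'daba': from fail(14)=1 chase 'a': 1 ⇒ 18;  out=∅∪out(18)=∅
  fail(20) 'babd': from fail(19)=1 chase 'd': 1→0 ⇒ 12;  out=∅∪out(12)=∅
  fail(8) 'adaab': from fail(7)=23 chase 'b': 23 ⇒ 24;  out={1}∪out(24)={1,5}
  fail(16) 'dabaa': from fail(15)=18 chase 'a': 18→4 ⇒ 23;  out=∅∪out(23)=∅
  fail(21) 'babdc': from fail(20)=12 chase 'c': 12→0 ⇒ 0;  out=∅∪out(0)=∅
  fail(17) 'dabaac': from fail(16)=23 chase 'c': 23→4→0 ⇒ 0;  out={3}∪out(0)={3}
  fail(22) 'babdcc': from fail(21)=0 chase 'c': 0 ⇒ 0;  out={4}∪out(0)={4}

Run:
i=0 'c': node 0→0
i=1 'b': node 0→1
i=2 'b': node 1→9
i=3 'd': node 9→10
i=4 'c': node 10→0 ·f
i=5 'c': node 0→0
i=6 'd': node 0→12
i=7 'c': node 12→0 ·f
i=8 'd': node 0→12
i=9 'c': node 12→0 ·f
i=10 'b': node 0→1
i=11 'a': node 1→18
i=12 'b': node 18→19
i=13 'd': node 19→20
i=14 'c': node 20→21
i=15 'c': node 21→22  ** P4@[10:15]
i=16 'd': node 22→12 ·f
i=17 'b': node 12→1 ·f
i=18 'b': node 1→9
i=19 'd': node 9→10
i=20 'd': node 10→11  ** P2@[17:20]
i=21 'a': node 11→13 ·f
i=22 'a': node 13→23 ·f
i=23 'd': node 23→5 ·f
i=24 'a': node 5→6
i=25 'a': node 6→7
i=26 'b': node 7→8  ** P1@[22:26],P5@[24:26]
i=27 'a': node 8→18 ·f
i=28 'a': node 18→23 ·f
i=29 'b': node 23→24  ** P5@[27:29]
i=30 'd': node 24→12 ·f
i=31 'd': node 12→12 ·f
i=32 'a': node 12→13
i=33 'b': node 13→14
i=34 'a': node 14→15
i=35 'a': node 15→16
i=36 'c': node 16→17  ** P3@[31:36]
i=37 'a': node 17→4 ·f
i=38 'd': node 4→5
i=39 'a': node 5→6
i=40 'b': node 6→14 ·f
i=41 'a': node 14→15
i=42 'a': node 15→16
i=43 'c': node 16→17  ** P3@[38:43]
i=44 'a': node 17→4 ·f
i=45 'd': node 4→5
i=46 'a': node 5→6
i=47 'a': node 6→7
i=48 'b': node 7→8  ** P1@[44:48],P5@[46:48]
i=49 'd': node 8→12 ·f
i=50 'c': node 12→0 ·f
i=51 'a': node 0→4
i=52 'a': node 4→23
i=53 'a': node 23→23 ·f
i=54 'b': node 23→24  ** P5@[52:54]
i=55 'a': node 24→18 ·f
i=56 'a': node 18→23 ·f
i=57 'b': node 23→24  ** P5@[55:57]

All matches (sorted): [[15,4],[20,2],[26,1],[26,5],[29,5],[36,3],[43,3],[48,1],[48,5],[54,5],[57,5]]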